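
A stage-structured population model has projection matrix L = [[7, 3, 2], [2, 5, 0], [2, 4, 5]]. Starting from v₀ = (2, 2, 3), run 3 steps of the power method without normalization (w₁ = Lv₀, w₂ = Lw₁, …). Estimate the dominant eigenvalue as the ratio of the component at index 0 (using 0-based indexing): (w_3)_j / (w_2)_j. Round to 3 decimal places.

w1 = Lv₀ = (7·2 + 3·2 + 2·3; 2·2 + 5·2 + 0·3; 2·2 + 4·2 + 5·3) = (26, 14, 27)
w2 = Lw1 = (7·26 + 3·14 + 2·27; 2·26 + 5·14 + 0·27; 2·26 + 4·14 + 5·27) = (278, 122, 243)
w3 = Lw2 = (2798, 1166, 2259)
Ratio at component: 2798 / 278 = 10.065

10.065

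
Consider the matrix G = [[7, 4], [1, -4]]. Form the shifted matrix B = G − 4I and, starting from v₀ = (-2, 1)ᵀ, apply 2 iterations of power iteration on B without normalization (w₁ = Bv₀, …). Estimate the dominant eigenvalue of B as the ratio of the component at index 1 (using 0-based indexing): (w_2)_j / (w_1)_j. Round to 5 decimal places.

B = G − 4I has rows (3, 4); (1, -8)
w1 = Bv₀ = (3·(-2) + 4·1; 1·(-2) + (-8)·1) = (-2, -10)
w2 = Bw1 = (3·(-2) + 4·(-10); 1·(-2) + (-8)·(-10)) = (-46, 78)
Ratio: 78/-10 = -7.80000

-7.80000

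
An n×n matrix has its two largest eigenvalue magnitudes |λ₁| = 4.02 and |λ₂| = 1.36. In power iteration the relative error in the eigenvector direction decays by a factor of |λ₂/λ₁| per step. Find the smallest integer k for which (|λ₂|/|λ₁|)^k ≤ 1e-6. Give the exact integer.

13

|λ₂/λ₁| = 1.36/4.02 = 0.33831
Need k ≥ ln(1e-6) / ln(0.33831) = -13.8155 / -1.0838 ≈ 12.747
Smallest integer k satisfying the bound: 13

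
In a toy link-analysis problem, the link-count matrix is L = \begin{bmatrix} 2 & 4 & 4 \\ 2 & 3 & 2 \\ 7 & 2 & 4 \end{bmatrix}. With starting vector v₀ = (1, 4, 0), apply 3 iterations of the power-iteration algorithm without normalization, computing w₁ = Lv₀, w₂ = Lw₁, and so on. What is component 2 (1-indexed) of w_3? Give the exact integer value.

w1 = Lv₀ = (2·1 + 4·4 + 4·0; 2·1 + 3·4 + 2·0; 7·1 + 2·4 + 4·0) = (18, 14, 15)
w2 = Lw1 = (2·18 + 4·14 + 4·15; 2·18 + 3·14 + 2·15; 7·18 + 2·14 + 4·15) = (152, 108, 214)
w3 = Lw2 = (1592, 1056, 2136)
The requested component of w3 is 1056.

1056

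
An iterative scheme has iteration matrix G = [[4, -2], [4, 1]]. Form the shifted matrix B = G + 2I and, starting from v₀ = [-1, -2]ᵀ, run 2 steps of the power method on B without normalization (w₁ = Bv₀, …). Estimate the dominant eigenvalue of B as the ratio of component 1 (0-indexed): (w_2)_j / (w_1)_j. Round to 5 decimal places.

3.80000

B = G + 2I has rows (6, -2); (4, 3)
w1 = Bv₀ = (6·(-1) + (-2)·(-2); 4·(-1) + 3·(-2)) = (-2, -10)
w2 = Bw1 = (6·(-2) + (-2)·(-10); 4·(-2) + 3·(-10)) = (8, -38)
Ratio: -38/-10 = 3.80000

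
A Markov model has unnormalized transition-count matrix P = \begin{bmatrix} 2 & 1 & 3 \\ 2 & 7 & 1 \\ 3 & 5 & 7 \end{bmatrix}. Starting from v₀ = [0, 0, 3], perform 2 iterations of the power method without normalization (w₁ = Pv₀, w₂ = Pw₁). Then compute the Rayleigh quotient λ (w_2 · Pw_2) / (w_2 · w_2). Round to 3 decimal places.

w1 = Pv₀ = (9, 3, 21)
w2 = Pw1 = (84, 60, 189)
Pw2 = (795, 777, 1875)
w2·Pw2 = 84·795 + 60·777 + 189·1875 = 467775; w2·w2 = 84·84 + 60·60 + 189·189 = 46377
λ ≈ 467775/46377 = 10.086

λ ≈ 10.086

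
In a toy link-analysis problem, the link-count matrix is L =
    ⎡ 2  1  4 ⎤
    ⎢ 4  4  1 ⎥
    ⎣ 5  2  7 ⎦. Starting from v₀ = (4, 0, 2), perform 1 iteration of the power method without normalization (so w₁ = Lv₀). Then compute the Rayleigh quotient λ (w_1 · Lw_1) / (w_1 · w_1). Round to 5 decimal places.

w1 = Lv₀ = (2·4 + 1·0 + 4·2; 4·4 + 4·0 + 1·2; 5·4 + 2·0 + 7·2) = (16, 18, 34)
Lw1 = (186, 170, 354)
w1·Lw1 = 16·186 + 18·170 + 34·354 = 18072; w1·w1 = 16·16 + 18·18 + 34·34 = 1736
λ ≈ 18072/1736 = 10.41014

λ ≈ 10.41014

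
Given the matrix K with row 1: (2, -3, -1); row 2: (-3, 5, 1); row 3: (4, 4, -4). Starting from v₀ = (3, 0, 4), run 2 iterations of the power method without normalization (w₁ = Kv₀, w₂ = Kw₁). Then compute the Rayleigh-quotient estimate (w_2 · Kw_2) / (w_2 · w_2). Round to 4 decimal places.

6.5113

w1 = Kv₀ = (2·3 + (-3)·0 + (-1)·4; (-3)·3 + 5·0 + 1·4; 4·3 + 4·0 + (-4)·4) = (2, -5, -4)
w2 = Kw1 = (2·2 + (-3)·(-5) + (-1)·(-4); (-3)·2 + 5·(-5) + 1·(-4); 4·2 + 4·(-5) + (-4)·(-4)) = (23, -35, 4)
Kw2 = (147, -240, -64)
w2·Kw2 = 23·147 + (-35)·(-240) + 4·(-64) = 11525; w2·w2 = 23·23 + (-35)·(-35) + 4·4 = 1770
λ ≈ 11525/1770 = 6.5113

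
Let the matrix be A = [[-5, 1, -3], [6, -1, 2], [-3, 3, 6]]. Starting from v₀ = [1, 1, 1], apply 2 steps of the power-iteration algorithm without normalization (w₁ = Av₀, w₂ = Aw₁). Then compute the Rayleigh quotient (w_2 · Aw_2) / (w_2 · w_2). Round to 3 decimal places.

w1 = Av₀ = ((-5)·1 + 1·1 + (-3)·1; 6·1 + (-1)·1 + 2·1; (-3)·1 + 3·1 + 6·1) = (-7, 7, 6)
w2 = Aw1 = ((-5)·(-7) + 1·7 + (-3)·6; 6·(-7) + (-1)·7 + 2·6; (-3)·(-7) + 3·7 + 6·6) = (24, -37, 78)
Aw2 = (-391, 337, 285)
w2·Aw2 = 24·(-391) + (-37)·337 + 78·285 = 377; w2·w2 = 24·24 + (-37)·(-37) + 78·78 = 8029
λ ≈ 377/8029 = 0.047

λ ≈ 0.047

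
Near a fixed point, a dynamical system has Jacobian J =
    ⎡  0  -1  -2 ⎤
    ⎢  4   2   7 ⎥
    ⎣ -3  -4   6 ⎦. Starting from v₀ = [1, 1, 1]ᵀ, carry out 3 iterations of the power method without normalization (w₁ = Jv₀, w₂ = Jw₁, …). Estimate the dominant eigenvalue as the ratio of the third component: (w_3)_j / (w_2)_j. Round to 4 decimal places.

5.8980

w1 = Jv₀ = (0·1 + (-1)·1 + (-2)·1; 4·1 + 2·1 + 7·1; (-3)·1 + (-4)·1 + 6·1) = (-3, 13, -1)
w2 = Jw1 = (0·(-3) + (-1)·13 + (-2)·(-1); 4·(-3) + 2·13 + 7·(-1); (-3)·(-3) + (-4)·13 + 6·(-1)) = (-11, 7, -49)
w3 = Jw2 = (91, -373, -289)
Ratio at component: -289 / -49 = 5.8980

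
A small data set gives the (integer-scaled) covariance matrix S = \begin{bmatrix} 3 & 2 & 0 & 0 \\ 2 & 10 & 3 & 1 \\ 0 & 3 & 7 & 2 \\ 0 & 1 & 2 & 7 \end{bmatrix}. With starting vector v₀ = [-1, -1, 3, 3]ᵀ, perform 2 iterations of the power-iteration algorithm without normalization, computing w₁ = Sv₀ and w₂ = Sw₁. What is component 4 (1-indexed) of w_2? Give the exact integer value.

230

w1 = Sv₀ = (-5, 0, 24, 26)
w2 = Sw1 = (-15, 88, 220, 230)
The requested component of w2 is 230.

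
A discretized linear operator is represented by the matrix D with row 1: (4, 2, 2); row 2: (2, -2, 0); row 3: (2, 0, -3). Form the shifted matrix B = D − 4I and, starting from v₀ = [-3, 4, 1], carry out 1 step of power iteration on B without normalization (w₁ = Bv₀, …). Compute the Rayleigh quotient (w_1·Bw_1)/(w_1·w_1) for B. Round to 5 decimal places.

B = D − 4I has rows (0, 2, 2); (2, -6, 0); (2, 0, -7)
w1 = Bv₀ = (0·(-3) + 2·4 + 2·1; 2·(-3) + (-6)·4 + 0·1; 2·(-3) + 0·4 + (-7)·1) = (10, -30, -13)
Bw1 = (-86, 200, 111)
w1·Bw1 = -8303; w1·w1 = 1169; μ ≈ -8303/1169 = -7.10265

-7.10265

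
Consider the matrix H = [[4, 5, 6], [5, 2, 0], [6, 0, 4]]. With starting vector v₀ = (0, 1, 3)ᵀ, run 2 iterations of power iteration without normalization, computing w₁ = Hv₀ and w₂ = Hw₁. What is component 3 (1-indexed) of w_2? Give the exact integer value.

186

w1 = Hv₀ = (4·0 + 5·1 + 6·3; 5·0 + 2·1 + 0·3; 6·0 + 0·1 + 4·3) = (23, 2, 12)
w2 = Hw1 = (4·23 + 5·2 + 6·12; 5·23 + 2·2 + 0·12; 6·23 + 0·2 + 4·12) = (174, 119, 186)
The requested component of w2 is 186.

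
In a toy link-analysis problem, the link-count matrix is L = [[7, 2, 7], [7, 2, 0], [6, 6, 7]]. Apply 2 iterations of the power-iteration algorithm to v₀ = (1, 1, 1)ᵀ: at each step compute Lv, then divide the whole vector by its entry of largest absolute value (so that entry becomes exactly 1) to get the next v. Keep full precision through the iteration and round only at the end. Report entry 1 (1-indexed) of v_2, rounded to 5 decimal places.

0.92933

Lv0 = (16.000000, 9.000000, 19.000000); divide by 19.000000 → v1 = (0.842105, 0.473684, 1.000000)
Lv1 = (13.842105, 6.842105, 14.894737); divide by 14.894737 → v2 = (0.929329, 0.459364, 1.000000)
Requested entry of v2: 263/283 = 0.92933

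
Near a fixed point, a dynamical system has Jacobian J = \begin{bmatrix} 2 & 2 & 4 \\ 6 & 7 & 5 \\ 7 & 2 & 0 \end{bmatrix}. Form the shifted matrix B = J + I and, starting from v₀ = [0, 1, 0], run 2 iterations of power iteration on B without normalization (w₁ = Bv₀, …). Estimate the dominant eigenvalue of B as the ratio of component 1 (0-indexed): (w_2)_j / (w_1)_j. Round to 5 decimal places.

10.75000

B = J + I has rows (3, 2, 4); (6, 8, 5); (7, 2, 1)
w1 = Bv₀ = (3·0 + 2·1 + 4·0; 6·0 + 8·1 + 5·0; 7·0 + 2·1 + 1·0) = (2, 8, 2)
w2 = Bw1 = (3·2 + 2·8 + 4·2; 6·2 + 8·8 + 5·2; 7·2 + 2·8 + 1·2) = (30, 86, 32)
Ratio: 86/8 = 10.75000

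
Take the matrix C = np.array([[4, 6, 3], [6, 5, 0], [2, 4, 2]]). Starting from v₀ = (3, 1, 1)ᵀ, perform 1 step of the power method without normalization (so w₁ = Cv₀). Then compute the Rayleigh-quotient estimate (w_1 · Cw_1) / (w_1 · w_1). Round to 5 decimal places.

λ ≈ 11.54129

w1 = Cv₀ = (4·3 + 6·1 + 3·1; 6·3 + 5·1 + 0·1; 2·3 + 4·1 + 2·1) = (21, 23, 12)
Cw1 = (258, 241, 158)
w1·Cw1 = 21·258 + 23·241 + 12·158 = 12857; w1·w1 = 21·21 + 23·23 + 12·12 = 1114
λ ≈ 12857/1114 = 11.54129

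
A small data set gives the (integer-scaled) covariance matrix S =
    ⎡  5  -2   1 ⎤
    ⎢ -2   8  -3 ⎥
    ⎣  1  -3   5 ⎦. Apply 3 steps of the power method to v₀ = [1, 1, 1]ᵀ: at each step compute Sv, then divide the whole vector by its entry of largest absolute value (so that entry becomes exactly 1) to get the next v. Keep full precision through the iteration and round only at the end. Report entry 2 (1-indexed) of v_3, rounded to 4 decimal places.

Sv0 = (4.00000, 3.00000, 3.00000); divide by 4.00000 → v1 = (1.00000, 0.75000, 0.75000)
Sv1 = (4.25000, 1.75000, 2.50000); divide by 4.25000 → v2 = (1.00000, 0.41176, 0.58824)
Sv2 = (4.76471, -0.47059, 2.70588); divide by 4.76471 → v3 = (1.00000, -0.09877, 0.56790)
Requested entry of v3: -8/81 = -0.0988

-0.0988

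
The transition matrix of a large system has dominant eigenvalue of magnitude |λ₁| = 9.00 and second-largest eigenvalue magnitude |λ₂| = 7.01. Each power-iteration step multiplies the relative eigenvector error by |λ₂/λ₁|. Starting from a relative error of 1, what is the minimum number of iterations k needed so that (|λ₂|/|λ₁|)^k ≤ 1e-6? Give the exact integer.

|λ₂/λ₁| = 7.01/9.00 = 0.77889
Need k ≥ ln(1e-6) / ln(0.77889) = -13.8155 / -0.2499 ≈ 55.287
Smallest integer k satisfying the bound: 56

56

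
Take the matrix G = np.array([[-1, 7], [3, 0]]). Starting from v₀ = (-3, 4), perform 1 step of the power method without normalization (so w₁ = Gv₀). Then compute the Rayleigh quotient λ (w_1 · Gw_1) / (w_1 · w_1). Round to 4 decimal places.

w1 = Gv₀ = ((-1)·(-3) + 7·4; 3·(-3) + 0·4) = (31, -9)
Gw1 = (-94, 93)
w1·Gw1 = 31·(-94) + (-9)·93 = -3751; w1·w1 = 31·31 + (-9)·(-9) = 1042
λ ≈ -3751/1042 = -3.5998

λ ≈ -3.5998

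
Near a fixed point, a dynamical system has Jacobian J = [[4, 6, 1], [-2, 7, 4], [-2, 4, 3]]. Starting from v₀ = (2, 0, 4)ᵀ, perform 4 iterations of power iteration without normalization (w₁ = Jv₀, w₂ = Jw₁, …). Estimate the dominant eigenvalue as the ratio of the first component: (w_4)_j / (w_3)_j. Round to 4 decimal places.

w1 = Jv₀ = (12, 12, 8)
w2 = Jw1 = (128, 92, 48)
w3 = Jw2 = (1112, 580, 256)
w4 = Jw3 = (8184, 2860, 864)
Ratio at component: 8184 / 1112 = 7.3597

λ ≈ 7.3597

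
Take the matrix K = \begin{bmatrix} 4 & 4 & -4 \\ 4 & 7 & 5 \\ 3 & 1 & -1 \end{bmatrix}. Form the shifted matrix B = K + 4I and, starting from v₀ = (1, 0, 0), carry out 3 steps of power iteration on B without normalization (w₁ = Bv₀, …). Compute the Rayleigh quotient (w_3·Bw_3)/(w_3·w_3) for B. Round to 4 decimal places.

B = K + 4I has rows (8, 4, -4); (4, 11, 5); (3, 1, 3)
w1 = Bv₀ = (8·1 + 4·0 + (-4)·0; 4·1 + 11·0 + 5·0; 3·1 + 1·0 + 3·0) = (8, 4, 3)
w2 = Bw1 = (8·8 + 4·4 + (-4)·3; 4·8 + 11·4 + 5·3; 3·8 + 1·4 + 3·3) = (68, 91, 37)
w3 = Bw2 = (760, 1458, 406)
Bw3 = (10288, 21108, 4956)
w3·Bw3 = 40606480; w3·w3 = 2868200; μ ≈ 40606480/2868200 = 14.1575

14.1575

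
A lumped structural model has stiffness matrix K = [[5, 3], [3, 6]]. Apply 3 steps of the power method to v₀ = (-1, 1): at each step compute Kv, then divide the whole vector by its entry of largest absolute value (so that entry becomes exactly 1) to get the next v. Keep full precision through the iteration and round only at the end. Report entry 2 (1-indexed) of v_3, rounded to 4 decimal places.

1.0000

Kv0 = (-2.00000, 3.00000); divide by 3.00000 → v1 = (-0.66667, 1.00000)
Kv1 = (-0.33333, 4.00000); divide by 4.00000 → v2 = (-0.08333, 1.00000)
Kv2 = (2.58333, 5.75000); divide by 5.75000 → v3 = (0.44928, 1.00000)
Requested entry of v3: 69/69 = 1.0000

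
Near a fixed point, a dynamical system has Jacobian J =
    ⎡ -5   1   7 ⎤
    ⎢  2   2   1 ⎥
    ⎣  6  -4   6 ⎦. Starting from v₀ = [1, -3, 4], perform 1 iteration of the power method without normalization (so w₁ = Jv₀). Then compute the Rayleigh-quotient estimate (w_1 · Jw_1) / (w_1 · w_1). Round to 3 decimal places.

w1 = Jv₀ = ((-5)·1 + 1·(-3) + 7·4; 2·1 + 2·(-3) + 1·4; 6·1 + (-4)·(-3) + 6·4) = (20, 0, 42)
Jw1 = (194, 82, 372)
w1·Jw1 = 20·194 + 0·82 + 42·372 = 19504; w1·w1 = 20·20 + 0·0 + 42·42 = 2164
λ ≈ 19504/2164 = 9.013

9.013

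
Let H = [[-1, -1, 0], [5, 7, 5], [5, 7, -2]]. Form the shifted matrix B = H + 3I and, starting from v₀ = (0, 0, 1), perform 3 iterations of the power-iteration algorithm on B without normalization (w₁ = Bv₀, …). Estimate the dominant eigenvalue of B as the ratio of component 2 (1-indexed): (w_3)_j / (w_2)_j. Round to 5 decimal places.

12.81818

B = H + 3I has rows (2, -1, 0); (5, 10, 5); (5, 7, 1)
w1 = Bv₀ = (0, 5, 1)
w2 = Bw1 = (-5, 55, 36)
w3 = Bw2 = (-65, 705, 396)
Ratio: 705/55 = 12.81818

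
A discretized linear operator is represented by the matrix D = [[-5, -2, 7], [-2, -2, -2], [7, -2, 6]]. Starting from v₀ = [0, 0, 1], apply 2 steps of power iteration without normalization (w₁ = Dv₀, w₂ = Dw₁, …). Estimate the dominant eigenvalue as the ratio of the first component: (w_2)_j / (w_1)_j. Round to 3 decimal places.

w1 = Dv₀ = ((-5)·0 + (-2)·0 + 7·1; (-2)·0 + (-2)·0 + (-2)·1; 7·0 + (-2)·0 + 6·1) = (7, -2, 6)
w2 = Dw1 = ((-5)·7 + (-2)·(-2) + 7·6; (-2)·7 + (-2)·(-2) + (-2)·6; 7·7 + (-2)·(-2) + 6·6) = (11, -22, 89)
Ratio at component: 11 / 7 = 1.571

λ ≈ 1.571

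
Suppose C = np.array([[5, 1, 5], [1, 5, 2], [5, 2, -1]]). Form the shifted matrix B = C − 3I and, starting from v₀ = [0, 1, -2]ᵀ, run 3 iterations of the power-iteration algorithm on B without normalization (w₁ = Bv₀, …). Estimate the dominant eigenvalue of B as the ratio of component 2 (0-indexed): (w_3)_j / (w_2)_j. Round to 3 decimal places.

-5.843

B = C − 3I has rows (2, 1, 5); (1, 2, 2); (5, 2, -4)
w1 = Bv₀ = (-9, -2, 10)
w2 = Bw1 = (30, 7, -89)
w3 = Bw2 = (-378, -134, 520)
Ratio: 520/-89 = -5.843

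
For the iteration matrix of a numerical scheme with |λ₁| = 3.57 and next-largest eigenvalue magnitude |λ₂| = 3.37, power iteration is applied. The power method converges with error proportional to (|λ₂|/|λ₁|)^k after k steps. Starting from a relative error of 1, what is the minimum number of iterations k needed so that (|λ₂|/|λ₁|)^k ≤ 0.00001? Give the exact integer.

200

|λ₂/λ₁| = 3.37/3.57 = 0.94398
Need k ≥ ln(0.00001) / ln(0.94398) = -11.5129 / -0.0577 ≈ 199.694
Smallest integer k satisfying the bound: 200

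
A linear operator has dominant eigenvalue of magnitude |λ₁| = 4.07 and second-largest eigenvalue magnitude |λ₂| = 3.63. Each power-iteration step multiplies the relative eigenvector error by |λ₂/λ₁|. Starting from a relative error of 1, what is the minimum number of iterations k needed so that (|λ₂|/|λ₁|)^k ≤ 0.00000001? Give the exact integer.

|λ₂/λ₁| = 3.63/4.07 = 0.89189
Need k ≥ ln(0.00000001) / ln(0.89189) = -18.4207 / -0.1144 ≈ 161.005
Smallest integer k satisfying the bound: 162

162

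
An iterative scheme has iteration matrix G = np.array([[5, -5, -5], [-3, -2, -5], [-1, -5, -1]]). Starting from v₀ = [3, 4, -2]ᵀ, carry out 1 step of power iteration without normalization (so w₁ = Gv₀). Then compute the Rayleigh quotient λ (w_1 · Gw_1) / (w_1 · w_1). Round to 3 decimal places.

λ ≈ -1.891

w1 = Gv₀ = (5, -7, -21)
Gw1 = (165, 104, 51)
w1·Gw1 = 5·165 + (-7)·104 + (-21)·51 = -974; w1·w1 = 5·5 + (-7)·(-7) + (-21)·(-21) = 515
λ ≈ -974/515 = -1.891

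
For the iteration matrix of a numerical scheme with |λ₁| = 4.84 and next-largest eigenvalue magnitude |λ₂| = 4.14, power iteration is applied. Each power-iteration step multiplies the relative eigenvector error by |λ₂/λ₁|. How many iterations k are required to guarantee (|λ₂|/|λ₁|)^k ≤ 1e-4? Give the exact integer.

|λ₂/λ₁| = 4.14/4.84 = 0.85537
Need k ≥ ln(1e-4) / ln(0.85537) = -9.2103 / -0.1562 ≈ 58.958
Smallest integer k satisfying the bound: 59

59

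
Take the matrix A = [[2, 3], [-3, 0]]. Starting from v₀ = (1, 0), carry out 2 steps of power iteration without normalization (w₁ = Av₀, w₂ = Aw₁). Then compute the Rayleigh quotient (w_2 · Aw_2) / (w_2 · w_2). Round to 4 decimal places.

λ ≈ 0.8197

w1 = Av₀ = (2, -3)
w2 = Aw1 = (-5, -6)
Aw2 = (-28, 15)
w2·Aw2 = (-5)·(-28) + (-6)·15 = 50; w2·w2 = (-5)·(-5) + (-6)·(-6) = 61
λ ≈ 50/61 = 0.8197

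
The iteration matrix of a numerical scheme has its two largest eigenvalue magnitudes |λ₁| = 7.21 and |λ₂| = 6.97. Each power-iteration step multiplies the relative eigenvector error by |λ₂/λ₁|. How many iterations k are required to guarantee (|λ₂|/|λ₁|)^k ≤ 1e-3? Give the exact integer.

205

|λ₂/λ₁| = 6.97/7.21 = 0.96671
Need k ≥ ln(1e-3) / ln(0.96671) = -6.9078 / -0.0339 ≈ 204.047
Smallest integer k satisfying the bound: 205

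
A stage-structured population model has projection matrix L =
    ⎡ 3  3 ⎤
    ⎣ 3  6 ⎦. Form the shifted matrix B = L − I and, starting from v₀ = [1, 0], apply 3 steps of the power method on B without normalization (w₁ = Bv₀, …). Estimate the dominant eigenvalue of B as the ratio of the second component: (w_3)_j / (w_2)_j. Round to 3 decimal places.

B = L − I has rows (2, 3); (3, 5)
w1 = Bv₀ = (2, 3)
w2 = Bw1 = (13, 21)
w3 = Bw2 = (89, 144)
Ratio: 144/21 = 6.857

μ ≈ 6.857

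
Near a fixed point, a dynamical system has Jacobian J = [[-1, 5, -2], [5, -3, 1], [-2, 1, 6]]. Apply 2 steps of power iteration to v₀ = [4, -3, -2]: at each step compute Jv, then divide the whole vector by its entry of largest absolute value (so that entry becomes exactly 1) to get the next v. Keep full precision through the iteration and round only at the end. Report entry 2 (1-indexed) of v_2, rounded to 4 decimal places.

-0.9133

Jv0 = (-15.00000, 27.00000, -23.00000); divide by 27.00000 → v1 = (-0.55556, 1.00000, -0.85185)
Jv1 = (7.25926, -6.62963, -3.00000); divide by 7.25926 → v2 = (1.00000, -0.91327, -0.41327)
Requested entry of v2: -179/196 = -0.9133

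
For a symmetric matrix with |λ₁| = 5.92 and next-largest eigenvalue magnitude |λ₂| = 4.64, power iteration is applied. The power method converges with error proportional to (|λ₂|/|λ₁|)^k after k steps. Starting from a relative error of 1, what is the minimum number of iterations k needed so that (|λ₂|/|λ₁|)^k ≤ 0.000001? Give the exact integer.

|λ₂/λ₁| = 4.64/5.92 = 0.78378
Need k ≥ ln(0.000001) / ln(0.78378) = -13.8155 / -0.2436 ≈ 56.709
Smallest integer k satisfying the bound: 57

57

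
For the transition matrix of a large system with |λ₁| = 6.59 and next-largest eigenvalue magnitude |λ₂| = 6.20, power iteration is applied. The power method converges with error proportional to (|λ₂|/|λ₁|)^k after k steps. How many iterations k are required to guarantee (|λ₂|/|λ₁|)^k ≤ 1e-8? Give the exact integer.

|λ₂/λ₁| = 6.20/6.59 = 0.94082
Need k ≥ ln(1e-8) / ln(0.94082) = -18.4207 / -0.0610 ≈ 301.958
Smallest integer k satisfying the bound: 302

302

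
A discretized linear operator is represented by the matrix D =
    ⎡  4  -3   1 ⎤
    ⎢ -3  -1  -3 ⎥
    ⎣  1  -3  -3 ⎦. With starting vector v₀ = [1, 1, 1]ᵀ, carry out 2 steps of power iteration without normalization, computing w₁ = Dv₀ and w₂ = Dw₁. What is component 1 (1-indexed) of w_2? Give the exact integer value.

w1 = Dv₀ = (2, -7, -5)
w2 = Dw1 = (24, 16, 38)
The requested component of w2 is 24.

24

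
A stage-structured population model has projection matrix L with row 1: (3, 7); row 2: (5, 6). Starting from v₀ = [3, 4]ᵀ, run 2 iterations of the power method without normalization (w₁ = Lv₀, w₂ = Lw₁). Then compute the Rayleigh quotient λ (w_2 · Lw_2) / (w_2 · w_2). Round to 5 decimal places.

10.60776

w1 = Lv₀ = (3·3 + 7·4; 5·3 + 6·4) = (37, 39)
w2 = Lw1 = (3·37 + 7·39; 5·37 + 6·39) = (384, 419)
Lw2 = (4085, 4434)
w2·Lw2 = 384·4085 + 419·4434 = 3426486; w2·w2 = 384·384 + 419·419 = 323017
λ ≈ 3426486/323017 = 10.60776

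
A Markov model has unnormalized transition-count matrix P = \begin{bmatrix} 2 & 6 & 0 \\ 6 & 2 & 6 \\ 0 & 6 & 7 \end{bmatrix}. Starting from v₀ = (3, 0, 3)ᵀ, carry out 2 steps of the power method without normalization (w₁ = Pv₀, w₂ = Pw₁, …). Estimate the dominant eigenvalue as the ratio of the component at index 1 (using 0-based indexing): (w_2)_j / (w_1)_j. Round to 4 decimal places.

6.5000

w1 = Pv₀ = (6, 36, 21)
w2 = Pw1 = (228, 234, 363)
Ratio at component: 234 / 36 = 6.5000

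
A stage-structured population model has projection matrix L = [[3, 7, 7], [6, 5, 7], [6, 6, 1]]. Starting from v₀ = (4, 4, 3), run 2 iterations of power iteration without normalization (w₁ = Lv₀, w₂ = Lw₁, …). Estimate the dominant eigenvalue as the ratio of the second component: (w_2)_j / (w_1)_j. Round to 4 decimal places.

λ ≈ 16.1231

w1 = Lv₀ = (3·4 + 7·4 + 7·3; 6·4 + 5·4 + 7·3; 6·4 + 6·4 + 1·3) = (61, 65, 51)
w2 = Lw1 = (3·61 + 7·65 + 7·51; 6·61 + 5·65 + 7·51; 6·61 + 6·65 + 1·51) = (995, 1048, 807)
Ratio at component: 1048 / 65 = 16.1231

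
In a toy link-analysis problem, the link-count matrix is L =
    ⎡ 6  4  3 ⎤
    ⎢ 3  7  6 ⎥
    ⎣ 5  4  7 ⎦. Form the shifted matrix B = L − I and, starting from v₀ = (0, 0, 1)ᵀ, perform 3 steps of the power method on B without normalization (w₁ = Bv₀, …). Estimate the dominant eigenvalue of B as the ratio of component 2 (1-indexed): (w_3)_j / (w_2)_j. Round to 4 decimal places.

13.6667

B = L − I has rows (5, 4, 3); (3, 6, 6); (5, 4, 6)
w1 = Bv₀ = (5·0 + 4·0 + 3·1; 3·0 + 6·0 + 6·1; 5·0 + 4·0 + 6·1) = (3, 6, 6)
w2 = Bw1 = (5·3 + 4·6 + 3·6; 3·3 + 6·6 + 6·6; 5·3 + 4·6 + 6·6) = (57, 81, 75)
w3 = Bw2 = (834, 1107, 1059)
Ratio: 1107/81 = 13.6667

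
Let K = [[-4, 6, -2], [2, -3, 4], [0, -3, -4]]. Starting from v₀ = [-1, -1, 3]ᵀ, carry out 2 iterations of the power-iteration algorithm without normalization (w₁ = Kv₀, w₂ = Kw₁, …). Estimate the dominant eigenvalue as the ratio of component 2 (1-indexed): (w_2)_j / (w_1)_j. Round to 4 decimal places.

w1 = Kv₀ = ((-4)·(-1) + 6·(-1) + (-2)·3; 2·(-1) + (-3)·(-1) + 4·3; 0·(-1) + (-3)·(-1) + (-4)·3) = (-8, 13, -9)
w2 = Kw1 = ((-4)·(-8) + 6·13 + (-2)·(-9); 2·(-8) + (-3)·13 + 4·(-9); 0·(-8) + (-3)·13 + (-4)·(-9)) = (128, -91, -3)
Ratio at component: -91 / 13 = -7.0000

-7.0000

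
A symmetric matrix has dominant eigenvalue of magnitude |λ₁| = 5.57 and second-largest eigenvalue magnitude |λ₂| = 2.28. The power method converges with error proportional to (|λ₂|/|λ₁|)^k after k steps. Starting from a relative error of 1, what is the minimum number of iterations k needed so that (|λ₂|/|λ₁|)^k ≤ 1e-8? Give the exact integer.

21

|λ₂/λ₁| = 2.28/5.57 = 0.40934
Need k ≥ ln(1e-8) / ln(0.40934) = -18.4207 / -0.8932 ≈ 20.623
Smallest integer k satisfying the bound: 21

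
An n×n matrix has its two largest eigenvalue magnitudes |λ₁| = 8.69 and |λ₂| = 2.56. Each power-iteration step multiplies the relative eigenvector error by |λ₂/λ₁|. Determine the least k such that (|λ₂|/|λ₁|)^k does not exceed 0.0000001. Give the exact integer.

|λ₂/λ₁| = 2.56/8.69 = 0.29459
Need k ≥ ln(0.0000001) / ln(0.29459) = -16.1181 / -1.2222 ≈ 13.188
Smallest integer k satisfying the bound: 14

14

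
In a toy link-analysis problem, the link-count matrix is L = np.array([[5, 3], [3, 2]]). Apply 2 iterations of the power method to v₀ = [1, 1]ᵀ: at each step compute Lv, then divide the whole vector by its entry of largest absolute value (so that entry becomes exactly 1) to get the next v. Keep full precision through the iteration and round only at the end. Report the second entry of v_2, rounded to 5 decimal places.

0.61818

Lv0 = (8.000000, 5.000000); divide by 8.000000 → v1 = (1.000000, 0.625000)
Lv1 = (6.875000, 4.250000); divide by 6.875000 → v2 = (1.000000, 0.618182)
Requested entry of v2: 34/55 = 0.61818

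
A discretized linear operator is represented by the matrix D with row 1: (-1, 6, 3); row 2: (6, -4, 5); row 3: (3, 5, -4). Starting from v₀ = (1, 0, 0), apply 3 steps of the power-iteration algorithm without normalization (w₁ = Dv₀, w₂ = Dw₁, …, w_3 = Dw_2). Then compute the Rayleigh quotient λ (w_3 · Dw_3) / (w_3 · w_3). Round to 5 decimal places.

-6.33212

w1 = Dv₀ = (-1, 6, 3)
w2 = Dw1 = (46, -15, 15)
w3 = Dw2 = (-91, 411, 3)
Dw3 = (2566, -2175, 1770)
w3·Dw3 = (-91)·2566 + 411·(-2175) + 3·1770 = -1122121; w3·w3 = (-91)·(-91) + 411·411 + 3·3 = 177211
λ ≈ -1122121/177211 = -6.33212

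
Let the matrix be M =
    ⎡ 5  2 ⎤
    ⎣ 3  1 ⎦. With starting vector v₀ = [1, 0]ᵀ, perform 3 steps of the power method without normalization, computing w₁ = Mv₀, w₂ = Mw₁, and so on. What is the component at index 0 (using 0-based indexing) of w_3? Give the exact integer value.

191

w1 = Mv₀ = (5, 3)
w2 = Mw1 = (31, 18)
w3 = Mw2 = (191, 111)
The requested component of w3 is 191.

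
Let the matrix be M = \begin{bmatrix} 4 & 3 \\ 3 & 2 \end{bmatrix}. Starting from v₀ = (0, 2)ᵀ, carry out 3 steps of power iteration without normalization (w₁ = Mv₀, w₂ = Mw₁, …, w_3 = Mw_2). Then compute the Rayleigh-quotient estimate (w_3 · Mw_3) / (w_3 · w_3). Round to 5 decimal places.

w1 = Mv₀ = (4·0 + 3·2; 3·0 + 2·2) = (6, 4)
w2 = Mw1 = (4·6 + 3·4; 3·6 + 2·4) = (36, 26)
w3 = Mw2 = (222, 160)
Mw3 = (1368, 986)
w3·Mw3 = 222·1368 + 160·986 = 461456; w3·w3 = 222·222 + 160·160 = 74884
λ ≈ 461456/74884 = 6.16228

λ ≈ 6.16228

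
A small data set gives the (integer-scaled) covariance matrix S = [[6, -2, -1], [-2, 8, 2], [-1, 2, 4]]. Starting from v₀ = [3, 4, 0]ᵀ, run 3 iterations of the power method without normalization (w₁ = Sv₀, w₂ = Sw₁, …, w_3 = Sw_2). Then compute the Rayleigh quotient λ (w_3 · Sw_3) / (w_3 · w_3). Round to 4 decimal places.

λ ≈ 9.6830

w1 = Sv₀ = (6·3 + (-2)·4 + (-1)·0; (-2)·3 + 8·4 + 2·0; (-1)·3 + 2·4 + 4·0) = (10, 26, 5)
w2 = Sw1 = (6·10 + (-2)·26 + (-1)·5; (-2)·10 + 8·26 + 2·5; (-1)·10 + 2·26 + 4·5) = (3, 198, 62)
w3 = Sw2 = (-440, 1702, 641)
Sw3 = (-6685, 15778, 6408)
w3·Sw3 = (-440)·(-6685) + 1702·15778 + 641·6408 = 33903084; w3·w3 = (-440)·(-440) + 1702·1702 + 641·641 = 3501285
λ ≈ 33903084/3501285 = 9.6830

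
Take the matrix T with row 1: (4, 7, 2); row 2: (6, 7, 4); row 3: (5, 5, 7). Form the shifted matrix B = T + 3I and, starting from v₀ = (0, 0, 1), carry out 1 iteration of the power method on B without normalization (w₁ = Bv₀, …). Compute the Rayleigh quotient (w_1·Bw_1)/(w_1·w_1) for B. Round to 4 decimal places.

B = T + 3I has rows (7, 7, 2); (6, 10, 4); (5, 5, 10)
w1 = Bv₀ = (7·0 + 7·0 + 2·1; 6·0 + 10·0 + 4·1; 5·0 + 5·0 + 10·1) = (2, 4, 10)
Bw1 = (62, 92, 130)
w1·Bw1 = 1792; w1·w1 = 120; μ ≈ 1792/120 = 14.9333

14.9333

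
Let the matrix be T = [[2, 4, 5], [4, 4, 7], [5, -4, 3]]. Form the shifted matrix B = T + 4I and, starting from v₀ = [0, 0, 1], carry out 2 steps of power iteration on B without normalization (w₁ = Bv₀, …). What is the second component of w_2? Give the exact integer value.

B = T + 4I has rows (6, 4, 5); (4, 8, 7); (5, -4, 7)
w1 = Bv₀ = (5, 7, 7)
w2 = Bw1 = (93, 125, 46)
Requested component of w2: 125

125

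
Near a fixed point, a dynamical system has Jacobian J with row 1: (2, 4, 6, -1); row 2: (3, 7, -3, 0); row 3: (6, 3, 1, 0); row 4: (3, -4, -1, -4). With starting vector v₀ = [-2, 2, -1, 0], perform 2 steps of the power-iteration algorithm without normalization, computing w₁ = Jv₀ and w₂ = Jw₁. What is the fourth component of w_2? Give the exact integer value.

9

w1 = Jv₀ = (-2, 11, -7, -13)
w2 = Jw1 = (11, 92, 14, 9)
The requested component of w2 is 9.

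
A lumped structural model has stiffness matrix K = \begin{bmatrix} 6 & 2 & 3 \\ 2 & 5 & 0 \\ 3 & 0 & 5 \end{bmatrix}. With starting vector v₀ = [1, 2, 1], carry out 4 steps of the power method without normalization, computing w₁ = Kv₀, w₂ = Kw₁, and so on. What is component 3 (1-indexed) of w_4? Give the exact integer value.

7360

w1 = Kv₀ = (6·1 + 2·2 + 3·1; 2·1 + 5·2 + 0·1; 3·1 + 0·2 + 5·1) = (13, 12, 8)
w2 = Kw1 = (6·13 + 2·12 + 3·8; 2·13 + 5·12 + 0·8; 3·13 + 0·12 + 5·8) = (126, 86, 79)
w3 = Kw2 = (1165, 682, 773)
w4 = Kw3 = (10673, 5740, 7360)
The requested component of w4 is 7360.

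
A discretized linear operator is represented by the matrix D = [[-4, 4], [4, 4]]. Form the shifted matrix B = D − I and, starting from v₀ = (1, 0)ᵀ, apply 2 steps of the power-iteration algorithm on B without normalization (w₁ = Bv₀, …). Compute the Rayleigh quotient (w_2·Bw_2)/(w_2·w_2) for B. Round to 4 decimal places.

μ ≈ -6.2103

B = D − I has rows (-5, 4); (4, 3)
w1 = Bv₀ = ((-5)·1 + 4·0; 4·1 + 3·0) = (-5, 4)
w2 = Bw1 = ((-5)·(-5) + 4·4; 4·(-5) + 3·4) = (41, -8)
Bw2 = (-237, 140)
w2·Bw2 = -10837; w2·w2 = 1745; μ ≈ -10837/1745 = -6.2103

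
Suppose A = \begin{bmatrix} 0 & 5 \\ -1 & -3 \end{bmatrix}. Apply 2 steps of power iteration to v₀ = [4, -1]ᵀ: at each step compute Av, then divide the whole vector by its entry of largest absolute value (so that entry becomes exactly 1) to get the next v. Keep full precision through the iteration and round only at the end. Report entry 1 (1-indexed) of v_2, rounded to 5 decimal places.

-0.62500

Av0 = (-5.000000, -1.000000); divide by -5.000000 → v1 = (1.000000, 0.200000)
Av1 = (1.000000, -1.600000); divide by -1.600000 → v2 = (-0.625000, 1.000000)
Requested entry of v2: -5/8 = -0.62500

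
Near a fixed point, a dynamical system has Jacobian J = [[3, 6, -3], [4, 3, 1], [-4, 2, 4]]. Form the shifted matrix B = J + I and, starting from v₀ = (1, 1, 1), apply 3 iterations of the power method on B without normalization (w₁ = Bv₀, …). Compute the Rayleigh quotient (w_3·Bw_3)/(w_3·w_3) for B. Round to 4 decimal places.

B = J + I has rows (4, 6, -3); (4, 4, 1); (-4, 2, 5)
w1 = Bv₀ = (4·1 + 6·1 + (-3)·1; 4·1 + 4·1 + 1·1; (-4)·1 + 2·1 + 5·1) = (7, 9, 3)
w2 = Bw1 = (4·7 + 6·9 + (-3)·3; 4·7 + 4·9 + 1·3; (-4)·7 + 2·9 + 5·3) = (73, 67, 5)
w3 = Bw2 = (679, 565, -133)
Bw3 = (6505, 4843, -2251)
w3·Bw3 = 7452573; w3·w3 = 797955; μ ≈ 7452573/797955 = 9.3396

9.3396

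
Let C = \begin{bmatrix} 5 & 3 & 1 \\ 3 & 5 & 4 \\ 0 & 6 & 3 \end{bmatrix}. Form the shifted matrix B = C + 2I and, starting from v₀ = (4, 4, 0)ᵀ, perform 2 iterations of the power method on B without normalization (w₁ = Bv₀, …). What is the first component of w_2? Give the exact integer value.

424

B = C + 2I has rows (7, 3, 1); (3, 7, 4); (0, 6, 5)
w1 = Bv₀ = (40, 40, 24)
w2 = Bw1 = (424, 496, 360)
Requested component of w2: 424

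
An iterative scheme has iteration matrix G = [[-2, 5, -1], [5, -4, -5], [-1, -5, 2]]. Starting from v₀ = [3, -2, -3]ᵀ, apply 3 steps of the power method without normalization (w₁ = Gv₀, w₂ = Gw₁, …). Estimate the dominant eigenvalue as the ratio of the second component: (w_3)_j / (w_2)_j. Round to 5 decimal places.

λ ≈ -12.78378

w1 = Gv₀ = (-13, 38, 1)
w2 = Gw1 = (215, -222, -175)
w3 = Gw2 = (-1365, 2838, 545)
Ratio at component: 2838 / -222 = -12.78378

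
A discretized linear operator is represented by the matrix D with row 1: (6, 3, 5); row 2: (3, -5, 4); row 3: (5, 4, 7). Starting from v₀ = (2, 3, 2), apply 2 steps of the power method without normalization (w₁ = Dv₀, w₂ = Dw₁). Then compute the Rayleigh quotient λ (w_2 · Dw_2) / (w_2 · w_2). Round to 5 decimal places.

λ ≈ 12.48740

w1 = Dv₀ = (6·2 + 3·3 + 5·2; 3·2 + (-5)·3 + 4·2; 5·2 + 4·3 + 7·2) = (31, -1, 36)
w2 = Dw1 = (6·31 + 3·(-1) + 5·36; 3·31 + (-5)·(-1) + 4·36; 5·31 + 4·(-1) + 7·36) = (363, 242, 403)
Dw2 = (4919, 1491, 5604)
w2·Dw2 = 363·4919 + 242·1491 + 403·5604 = 4404831; w2·w2 = 363·363 + 242·242 + 403·403 = 352742
λ ≈ 4404831/352742 = 12.48740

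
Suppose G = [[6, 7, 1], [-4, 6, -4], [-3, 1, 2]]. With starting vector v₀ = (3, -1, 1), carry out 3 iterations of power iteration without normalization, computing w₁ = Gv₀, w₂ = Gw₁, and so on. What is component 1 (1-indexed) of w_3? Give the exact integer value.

-1650

w1 = Gv₀ = (12, -22, -8)
w2 = Gw1 = (-90, -148, -74)
w3 = Gw2 = (-1650, -232, -26)
The requested component of w3 is -1650.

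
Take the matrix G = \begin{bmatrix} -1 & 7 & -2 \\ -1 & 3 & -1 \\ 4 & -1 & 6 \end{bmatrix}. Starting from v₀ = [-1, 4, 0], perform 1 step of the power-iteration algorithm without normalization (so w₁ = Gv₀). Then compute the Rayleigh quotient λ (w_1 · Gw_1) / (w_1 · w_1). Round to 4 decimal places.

w1 = Gv₀ = (29, 13, -8)
Gw1 = (78, 18, 55)
w1·Gw1 = 29·78 + 13·18 + (-8)·55 = 2056; w1·w1 = 29·29 + 13·13 + (-8)·(-8) = 1074
λ ≈ 2056/1074 = 1.9143

λ ≈ 1.9143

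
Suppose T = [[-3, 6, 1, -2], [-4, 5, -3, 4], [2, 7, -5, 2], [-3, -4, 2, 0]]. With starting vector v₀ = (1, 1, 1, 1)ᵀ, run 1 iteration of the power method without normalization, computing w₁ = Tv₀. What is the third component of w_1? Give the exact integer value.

w1 = Tv₀ = (2, 2, 6, -5)
The requested component of w1 is 6.

6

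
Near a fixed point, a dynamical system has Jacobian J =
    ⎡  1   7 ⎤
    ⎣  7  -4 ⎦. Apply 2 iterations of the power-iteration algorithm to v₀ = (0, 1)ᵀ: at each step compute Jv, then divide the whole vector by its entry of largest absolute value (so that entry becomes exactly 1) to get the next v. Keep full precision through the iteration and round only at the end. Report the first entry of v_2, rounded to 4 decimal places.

Jv0 = (7.00000, -4.00000); divide by 7.00000 → v1 = (1.00000, -0.57143)
Jv1 = (-3.00000, 9.28571); divide by 9.28571 → v2 = (-0.32308, 1.00000)
Requested entry of v2: -21/65 = -0.3231

-0.3231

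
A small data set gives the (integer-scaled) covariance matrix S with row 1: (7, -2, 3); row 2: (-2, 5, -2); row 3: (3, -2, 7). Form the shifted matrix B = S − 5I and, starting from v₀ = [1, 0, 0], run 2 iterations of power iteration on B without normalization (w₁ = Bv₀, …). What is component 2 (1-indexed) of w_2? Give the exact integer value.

B = S − 5I has rows (2, -2, 3); (-2, 0, -2); (3, -2, 2)
w1 = Bv₀ = (2·1 + (-2)·0 + 3·0; (-2)·1 + 0·0 + (-2)·0; 3·1 + (-2)·0 + 2·0) = (2, -2, 3)
w2 = Bw1 = (2·2 + (-2)·(-2) + 3·3; (-2)·2 + 0·(-2) + (-2)·3; 3·2 + (-2)·(-2) + 2·3) = (17, -10, 16)
Requested component of w2: -10

-10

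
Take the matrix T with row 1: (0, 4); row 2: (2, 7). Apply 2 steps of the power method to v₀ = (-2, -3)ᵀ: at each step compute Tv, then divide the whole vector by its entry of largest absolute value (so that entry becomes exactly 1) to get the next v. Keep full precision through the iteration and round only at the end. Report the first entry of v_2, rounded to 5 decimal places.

0.50251

Tv0 = (-12.000000, -25.000000); divide by -25.000000 → v1 = (0.480000, 1.000000)
Tv1 = (4.000000, 7.960000); divide by 7.960000 → v2 = (0.502513, 1.000000)
Requested entry of v2: -100/-199 = 0.50251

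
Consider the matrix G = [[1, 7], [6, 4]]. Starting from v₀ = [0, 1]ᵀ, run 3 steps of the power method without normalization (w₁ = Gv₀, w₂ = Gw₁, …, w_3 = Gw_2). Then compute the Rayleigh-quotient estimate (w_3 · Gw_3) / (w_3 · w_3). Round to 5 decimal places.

w1 = Gv₀ = (7, 4)
w2 = Gw1 = (35, 58)
w3 = Gw2 = (441, 442)
Gw3 = (3535, 4414)
w3·Gw3 = 441·3535 + 442·4414 = 3509923; w3·w3 = 441·441 + 442·442 = 389845
λ ≈ 3509923/389845 = 9.00338

λ ≈ 9.00338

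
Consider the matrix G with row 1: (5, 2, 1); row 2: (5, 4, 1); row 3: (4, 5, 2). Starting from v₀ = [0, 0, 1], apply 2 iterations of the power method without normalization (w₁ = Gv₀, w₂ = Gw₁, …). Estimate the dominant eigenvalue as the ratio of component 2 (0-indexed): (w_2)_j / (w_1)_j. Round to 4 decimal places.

λ ≈ 6.5000

w1 = Gv₀ = (5·0 + 2·0 + 1·1; 5·0 + 4·0 + 1·1; 4·0 + 5·0 + 2·1) = (1, 1, 2)
w2 = Gw1 = (5·1 + 2·1 + 1·2; 5·1 + 4·1 + 1·2; 4·1 + 5·1 + 2·2) = (9, 11, 13)
Ratio at component: 13 / 2 = 6.5000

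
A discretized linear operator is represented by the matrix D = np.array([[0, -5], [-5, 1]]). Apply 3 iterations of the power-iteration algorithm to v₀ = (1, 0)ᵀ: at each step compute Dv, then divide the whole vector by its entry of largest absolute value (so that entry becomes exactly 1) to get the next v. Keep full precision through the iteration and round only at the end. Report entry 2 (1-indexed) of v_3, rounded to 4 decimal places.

Dv0 = (0.00000, -5.00000); divide by -5.00000 → v1 = (0.00000, 1.00000)
Dv1 = (-5.00000, 1.00000); divide by -5.00000 → v2 = (1.00000, -0.20000)
Dv2 = (1.00000, -5.20000); divide by -5.20000 → v3 = (-0.19231, 1.00000)
Requested entry of v3: -130/-130 = 1.0000

1.0000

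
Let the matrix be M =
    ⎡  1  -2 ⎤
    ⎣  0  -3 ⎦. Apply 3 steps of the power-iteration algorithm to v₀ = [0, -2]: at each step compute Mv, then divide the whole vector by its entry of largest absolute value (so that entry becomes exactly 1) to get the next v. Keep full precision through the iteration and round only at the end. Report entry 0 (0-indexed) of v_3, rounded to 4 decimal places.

0.5185

Mv0 = (4.00000, 6.00000); divide by 6.00000 → v1 = (0.66667, 1.00000)
Mv1 = (-1.33333, -3.00000); divide by -3.00000 → v2 = (0.44444, 1.00000)
Mv2 = (-1.55556, -3.00000); divide by -3.00000 → v3 = (0.51852, 1.00000)
Requested entry of v3: 28/54 = 0.5185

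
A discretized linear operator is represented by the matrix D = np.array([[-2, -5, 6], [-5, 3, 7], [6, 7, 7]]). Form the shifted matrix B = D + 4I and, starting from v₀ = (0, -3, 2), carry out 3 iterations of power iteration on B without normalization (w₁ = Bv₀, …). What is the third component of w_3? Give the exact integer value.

695

B = D + 4I has rows (2, -5, 6); (-5, 7, 7); (6, 7, 11)
w1 = Bv₀ = (27, -7, 1)
w2 = Bw1 = (95, -177, 124)
w3 = Bw2 = (1819, -846, 695)
Requested component of w3: 695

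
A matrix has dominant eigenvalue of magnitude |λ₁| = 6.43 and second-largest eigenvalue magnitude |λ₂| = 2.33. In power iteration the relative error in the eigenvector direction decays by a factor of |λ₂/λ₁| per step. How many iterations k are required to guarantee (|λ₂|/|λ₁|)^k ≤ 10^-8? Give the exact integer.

19

|λ₂/λ₁| = 2.33/6.43 = 0.36236
Need k ≥ ln(10^-8) / ln(0.36236) = -18.4207 / -1.0151 ≈ 18.147
Smallest integer k satisfying the bound: 19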